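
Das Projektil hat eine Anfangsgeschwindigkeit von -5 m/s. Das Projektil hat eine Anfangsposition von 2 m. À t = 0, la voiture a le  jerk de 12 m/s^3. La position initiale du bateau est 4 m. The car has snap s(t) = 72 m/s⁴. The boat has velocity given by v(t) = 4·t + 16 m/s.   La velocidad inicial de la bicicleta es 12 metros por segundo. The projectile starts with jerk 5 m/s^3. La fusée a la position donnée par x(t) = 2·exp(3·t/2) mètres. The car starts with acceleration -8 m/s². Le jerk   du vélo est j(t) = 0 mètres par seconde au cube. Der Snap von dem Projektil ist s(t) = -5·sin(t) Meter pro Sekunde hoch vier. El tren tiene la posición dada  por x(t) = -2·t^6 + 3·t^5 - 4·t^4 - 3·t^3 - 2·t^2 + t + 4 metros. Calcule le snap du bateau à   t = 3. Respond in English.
To solve this, we need to take 3 derivatives of our velocity equation v(t) = 4·t + 16. Taking d/dt of v(t), we find a(t) = 4. Taking d/dt of a(t), we find j(t) = 0. Differentiating jerk, we get snap: s(t) = 0. We have snap s(t) = 0. Substituting t = 3: s(3) = 0.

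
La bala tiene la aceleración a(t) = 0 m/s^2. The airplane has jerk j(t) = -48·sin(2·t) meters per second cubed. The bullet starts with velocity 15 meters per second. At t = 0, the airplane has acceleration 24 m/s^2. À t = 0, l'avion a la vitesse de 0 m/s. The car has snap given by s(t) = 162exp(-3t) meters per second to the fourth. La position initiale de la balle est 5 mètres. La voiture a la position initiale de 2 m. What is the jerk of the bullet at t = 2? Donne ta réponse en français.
Nous devons dériver notre équation de l'accélération a(t) = 0 1 fois. En prenant d/dt de a(t), nous trouvons j(t) = 0. Nous avons le jerk j(t) = 0. En substituant t = 2: j(2) = 0.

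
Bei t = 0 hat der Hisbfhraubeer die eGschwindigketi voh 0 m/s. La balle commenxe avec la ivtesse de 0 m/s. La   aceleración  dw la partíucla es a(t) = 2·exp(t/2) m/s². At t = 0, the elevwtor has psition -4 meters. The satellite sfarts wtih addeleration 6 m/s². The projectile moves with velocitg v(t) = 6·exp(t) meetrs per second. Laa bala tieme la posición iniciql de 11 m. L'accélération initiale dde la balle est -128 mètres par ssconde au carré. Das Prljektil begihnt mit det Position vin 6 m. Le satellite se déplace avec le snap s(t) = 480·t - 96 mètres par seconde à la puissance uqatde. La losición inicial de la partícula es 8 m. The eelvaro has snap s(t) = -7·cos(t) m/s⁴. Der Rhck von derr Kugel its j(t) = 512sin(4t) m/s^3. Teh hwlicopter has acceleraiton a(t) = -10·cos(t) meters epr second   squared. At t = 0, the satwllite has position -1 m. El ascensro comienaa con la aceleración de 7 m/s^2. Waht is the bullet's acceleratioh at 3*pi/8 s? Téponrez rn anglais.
We must find the antiderivative of our jerk equation j(t) = 512·sin(4·t) 1 time. Taking ∫j(t)dt and applying a(0) = -128, we find a(t) = -128·cos(4·t). From the given acceleration equation a(t) = -128·cos(4·t), we substitute t = 3*pi/8 to get a = 0.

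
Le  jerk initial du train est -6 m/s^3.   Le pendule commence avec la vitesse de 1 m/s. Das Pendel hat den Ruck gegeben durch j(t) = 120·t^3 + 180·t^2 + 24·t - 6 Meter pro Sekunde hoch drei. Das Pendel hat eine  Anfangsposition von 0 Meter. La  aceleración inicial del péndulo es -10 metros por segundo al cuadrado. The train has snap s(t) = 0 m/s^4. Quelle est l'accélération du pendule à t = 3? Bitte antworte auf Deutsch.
Ausgehend von dem Ruck j(t) = 120·t^3 + 180·t^2 + 24·t - 6, nehmen wir 1 Stammfunktion. Mit ∫j(t)dt und Anwendung von a(0) = -10, finden wir a(t) = 30·t^4 + 60·t^3 + 12·t^2 - 6·t - 10. Wir haben die Beschleunigung a(t) = 30·t^4 + 60·t^3 + 12·t^2 - 6·t - 10. Durch Einsetzen von t = 3: a(3) = 4130.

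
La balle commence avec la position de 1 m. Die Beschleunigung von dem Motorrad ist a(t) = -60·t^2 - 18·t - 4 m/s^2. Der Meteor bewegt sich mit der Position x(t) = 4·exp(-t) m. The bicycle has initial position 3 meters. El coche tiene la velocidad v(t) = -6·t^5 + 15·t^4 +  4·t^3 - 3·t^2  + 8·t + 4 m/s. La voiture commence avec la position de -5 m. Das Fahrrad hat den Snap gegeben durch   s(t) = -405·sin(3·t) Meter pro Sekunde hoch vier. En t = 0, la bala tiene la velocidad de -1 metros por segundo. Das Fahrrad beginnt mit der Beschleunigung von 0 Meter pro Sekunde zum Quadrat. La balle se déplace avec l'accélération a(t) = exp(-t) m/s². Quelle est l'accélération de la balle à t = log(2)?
De l'équation de l'accélération a(t) = exp(-t), nous substituons t = log(2) pour obtenir a = 1/2.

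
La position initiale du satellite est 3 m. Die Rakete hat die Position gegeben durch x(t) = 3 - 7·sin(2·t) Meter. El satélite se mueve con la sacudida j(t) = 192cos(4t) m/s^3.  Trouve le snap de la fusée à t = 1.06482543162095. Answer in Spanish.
Partiendo de la posición x(t) = 3 - 7·sin(2·t), tomamos 4 derivadas. Tomando d/dt de x(t), encontramos v(t) = -14·cos(2·t). Tomando d/dt de v(t), encontramos a(t) = 28·sin(2·t). Tomando d/dt de a(t), encontramos j(t) = 56·cos(2·t). Derivando la sacudida, obtenemos el snap: s(t) = -112·sin(2·t). Tenemos el snap s(t) = -112·sin(2·t). Sustituyendo t = 1.06482543162095: s(1.06482543162095) = -94.9606570610756.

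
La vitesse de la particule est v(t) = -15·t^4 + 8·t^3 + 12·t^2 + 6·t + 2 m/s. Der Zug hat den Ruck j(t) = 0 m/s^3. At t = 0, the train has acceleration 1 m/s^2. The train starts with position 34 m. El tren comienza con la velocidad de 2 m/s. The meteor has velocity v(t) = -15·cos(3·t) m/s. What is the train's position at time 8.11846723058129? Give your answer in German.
Ausgehend von dem Ruck j(t) = 0, nehmen wir 3 Integrale. Mit ∫j(t)dt und Anwendung von a(0) = 1, finden wir a(t) = 1. Mit ∫a(t)dt und Anwendung von v(0) = 2, finden wir v(t) = t + 2. Die Stammfunktion von der Geschwindigkeit ist die Position. Mit x(0) = 34 erhalten wir x(t) = t^2/2 + 2·t + 34. Aus der Gleichung für die Position x(t) = t^2/2 + 2·t + 34, setzen wir t = 8.11846723058129 ein und erhalten x = 83.1916895481737.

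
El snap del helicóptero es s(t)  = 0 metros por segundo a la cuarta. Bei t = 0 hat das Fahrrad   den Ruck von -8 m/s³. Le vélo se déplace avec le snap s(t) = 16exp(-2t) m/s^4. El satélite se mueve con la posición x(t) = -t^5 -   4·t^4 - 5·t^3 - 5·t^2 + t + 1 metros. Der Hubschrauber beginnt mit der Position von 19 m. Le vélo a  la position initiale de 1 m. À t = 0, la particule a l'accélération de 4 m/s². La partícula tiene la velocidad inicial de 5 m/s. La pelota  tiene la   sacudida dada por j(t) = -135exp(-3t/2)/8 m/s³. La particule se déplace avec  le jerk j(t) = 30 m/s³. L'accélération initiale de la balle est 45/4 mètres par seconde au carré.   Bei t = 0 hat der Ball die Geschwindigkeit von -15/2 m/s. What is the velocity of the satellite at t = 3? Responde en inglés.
Starting from position x(t) = -t^5 - 4·t^4 - 5·t^3 - 5·t^2 + t + 1, we take 1 derivative. The derivative of position gives velocity: v(t) = -5·t^4 - 16·t^3 - 15·t^2 - 10·t + 1. From the given velocity equation v(t) = -5·t^4 - 16·t^3 - 15·t^2 - 10·t + 1, we substitute t = 3 to get v = -1001.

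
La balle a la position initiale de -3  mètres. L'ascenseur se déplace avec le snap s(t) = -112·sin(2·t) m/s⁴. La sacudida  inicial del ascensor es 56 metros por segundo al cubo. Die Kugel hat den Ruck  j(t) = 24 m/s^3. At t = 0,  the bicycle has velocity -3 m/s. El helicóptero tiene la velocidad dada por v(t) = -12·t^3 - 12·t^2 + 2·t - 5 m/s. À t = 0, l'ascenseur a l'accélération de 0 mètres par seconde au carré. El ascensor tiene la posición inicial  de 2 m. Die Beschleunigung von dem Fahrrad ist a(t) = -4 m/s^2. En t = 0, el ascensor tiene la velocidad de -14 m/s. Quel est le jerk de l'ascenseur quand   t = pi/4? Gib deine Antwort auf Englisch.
We must find the antiderivative of our snap equation s(t) = -112·sin(2·t) 1 time. Integrating snap and using the initial condition j(0) = 56, we get j(t) = 56·cos(2·t). We have jerk j(t) = 56·cos(2·t). Substituting t = pi/4: j(pi/4) = 0.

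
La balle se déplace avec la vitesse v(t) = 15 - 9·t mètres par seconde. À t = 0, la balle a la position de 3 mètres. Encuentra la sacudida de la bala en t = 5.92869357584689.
Para resolver esto, necesitamos tomar 2 derivadas de nuestra ecuación de la velocidad v(t) = 15 - 9·t. Derivando la velocidad, obtenemos la aceleración: a(t) = -9. Derivando la aceleración, obtenemos la sacudida: j(t) = 0. Usando j(t) = 0 y sustituyendo t = 5.92869357584689, encontramos j = 0.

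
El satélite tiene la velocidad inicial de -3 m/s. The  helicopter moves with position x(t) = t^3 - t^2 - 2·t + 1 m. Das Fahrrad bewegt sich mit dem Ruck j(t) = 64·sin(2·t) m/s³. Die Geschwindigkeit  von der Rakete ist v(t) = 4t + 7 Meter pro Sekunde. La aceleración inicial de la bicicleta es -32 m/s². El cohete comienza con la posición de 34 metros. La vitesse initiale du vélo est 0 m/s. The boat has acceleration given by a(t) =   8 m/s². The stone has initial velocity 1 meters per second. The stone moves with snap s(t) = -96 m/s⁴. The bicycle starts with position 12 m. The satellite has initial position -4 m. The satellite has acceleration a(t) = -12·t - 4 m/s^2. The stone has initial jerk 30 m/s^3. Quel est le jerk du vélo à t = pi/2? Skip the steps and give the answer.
Le jerk à t = pi/2 est j = 0.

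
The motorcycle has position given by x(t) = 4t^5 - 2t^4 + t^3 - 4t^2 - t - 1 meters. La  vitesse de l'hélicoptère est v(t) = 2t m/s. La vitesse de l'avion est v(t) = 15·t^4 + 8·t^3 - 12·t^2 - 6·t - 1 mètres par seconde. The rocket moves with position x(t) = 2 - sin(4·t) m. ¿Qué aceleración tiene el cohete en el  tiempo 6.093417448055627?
Partiendo de la posición x(t) = 2 - sin(4·t), tomamos 2 derivadas. Derivando la posición, obtenemos la velocidad: v(t) = -4·cos(4·t). Derivando la velocidad, obtenemos la aceleración: a(t) = 16·sin(4·t). Tenemos la aceleración a(t) = 16·sin(4·t). Sustituyendo t = 6.093417448055627: a(6.093417448055627) = -11.0119694709886.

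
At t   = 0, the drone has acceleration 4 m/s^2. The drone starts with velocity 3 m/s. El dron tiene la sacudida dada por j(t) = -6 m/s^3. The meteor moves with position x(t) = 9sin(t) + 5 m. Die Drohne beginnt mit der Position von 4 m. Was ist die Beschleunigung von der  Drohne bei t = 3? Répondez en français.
En partant du jerk j(t) = -6, nous prenons 1 primitive. La primitive du jerk, avec a(0) = 4, donne l'accélération: a(t) = 4 - 6·t. En utilisant a(t) = 4 - 6·t et en substituant t = 3, nous trouvons a = -14.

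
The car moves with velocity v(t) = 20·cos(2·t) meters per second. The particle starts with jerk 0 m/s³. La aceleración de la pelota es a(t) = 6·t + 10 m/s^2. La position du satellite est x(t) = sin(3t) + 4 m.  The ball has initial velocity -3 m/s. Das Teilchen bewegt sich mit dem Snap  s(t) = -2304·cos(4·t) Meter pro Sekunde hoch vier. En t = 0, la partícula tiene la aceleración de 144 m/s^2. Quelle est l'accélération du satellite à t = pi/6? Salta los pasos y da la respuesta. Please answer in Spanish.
La respuesta es -9.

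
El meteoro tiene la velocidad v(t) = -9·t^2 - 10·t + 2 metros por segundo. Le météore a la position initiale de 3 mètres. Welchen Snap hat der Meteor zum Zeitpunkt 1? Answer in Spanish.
Para resolver esto, necesitamos tomar 3 derivadas de nuestra ecuación de la velocidad v(t) = -9·t^2 - 10·t + 2. Derivando la velocidad, obtenemos la aceleración: a(t) = -18·t - 10. Tomando d/dt de a(t), encontramos j(t) = -18. La derivada de la sacudida da el snap: s(t) = 0. Tenemos el snap s(t) = 0. Sustituyendo t = 1: s(1) = 0.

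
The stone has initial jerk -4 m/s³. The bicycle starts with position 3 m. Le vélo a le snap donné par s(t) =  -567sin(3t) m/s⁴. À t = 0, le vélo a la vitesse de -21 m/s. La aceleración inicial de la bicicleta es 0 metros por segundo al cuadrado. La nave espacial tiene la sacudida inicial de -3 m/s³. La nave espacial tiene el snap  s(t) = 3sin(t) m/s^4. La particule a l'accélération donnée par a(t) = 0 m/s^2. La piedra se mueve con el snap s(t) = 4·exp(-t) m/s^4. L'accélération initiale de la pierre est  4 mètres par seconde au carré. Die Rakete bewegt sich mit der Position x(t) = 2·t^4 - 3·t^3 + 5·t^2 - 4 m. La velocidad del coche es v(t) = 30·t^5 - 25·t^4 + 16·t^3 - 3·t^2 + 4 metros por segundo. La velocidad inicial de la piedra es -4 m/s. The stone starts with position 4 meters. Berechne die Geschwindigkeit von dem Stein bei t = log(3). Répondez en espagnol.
Debemos encontrar la integral de nuestra ecuación del snap s(t) = 4·exp(-t) 3 veces. Integrando el snap y usando la condición inicial j(0) = -4, obtenemos j(t) = -4·exp(-t). La integral de la sacudida, con a(0) = 4, da la aceleración: a(t) = 4·exp(-t). La antiderivada de la aceleración, con v(0) = -4, da la velocidad: v(t) = -4·exp(-t). Usando v(t) = -4·exp(-t) y sustituyendo t = log(3), encontramos v = -4/3.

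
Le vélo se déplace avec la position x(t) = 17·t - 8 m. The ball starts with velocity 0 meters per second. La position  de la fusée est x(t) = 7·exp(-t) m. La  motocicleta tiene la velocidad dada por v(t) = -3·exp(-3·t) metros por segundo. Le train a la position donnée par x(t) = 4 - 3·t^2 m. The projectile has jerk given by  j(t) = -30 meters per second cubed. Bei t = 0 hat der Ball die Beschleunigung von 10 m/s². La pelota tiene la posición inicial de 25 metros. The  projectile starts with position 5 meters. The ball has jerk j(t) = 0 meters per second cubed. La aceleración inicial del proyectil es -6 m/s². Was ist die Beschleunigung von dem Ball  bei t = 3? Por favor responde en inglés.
Starting from jerk j(t) = 0, we take 1 antiderivative. The antiderivative of jerk, with a(0) = 10, gives acceleration: a(t) = 10. Using a(t) = 10 and substituting t = 3, we find a = 10.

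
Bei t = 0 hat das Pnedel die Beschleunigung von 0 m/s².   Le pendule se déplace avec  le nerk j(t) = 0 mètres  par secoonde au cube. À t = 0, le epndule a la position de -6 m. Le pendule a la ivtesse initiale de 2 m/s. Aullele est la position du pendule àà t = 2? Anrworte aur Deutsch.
Wir müssen unsere Gleichung für den Ruck j(t) = 0 3-mal integrieren. Durch Integration von dem Ruck und Verwendung der Anfangsbedingung a(0) = 0, erhalten wir a(t) = 0. Das Integral von der Beschleunigung ist die Geschwindigkeit. Mit v(0) = 2 erhalten wir v(t) = 2. Mit ∫v(t)dt und Anwendung von x(0) = -6, finden wir x(t) = 2·t - 6. Mit x(t) = 2·t - 6 und Einsetzen von t = 2, finden wir x = -2.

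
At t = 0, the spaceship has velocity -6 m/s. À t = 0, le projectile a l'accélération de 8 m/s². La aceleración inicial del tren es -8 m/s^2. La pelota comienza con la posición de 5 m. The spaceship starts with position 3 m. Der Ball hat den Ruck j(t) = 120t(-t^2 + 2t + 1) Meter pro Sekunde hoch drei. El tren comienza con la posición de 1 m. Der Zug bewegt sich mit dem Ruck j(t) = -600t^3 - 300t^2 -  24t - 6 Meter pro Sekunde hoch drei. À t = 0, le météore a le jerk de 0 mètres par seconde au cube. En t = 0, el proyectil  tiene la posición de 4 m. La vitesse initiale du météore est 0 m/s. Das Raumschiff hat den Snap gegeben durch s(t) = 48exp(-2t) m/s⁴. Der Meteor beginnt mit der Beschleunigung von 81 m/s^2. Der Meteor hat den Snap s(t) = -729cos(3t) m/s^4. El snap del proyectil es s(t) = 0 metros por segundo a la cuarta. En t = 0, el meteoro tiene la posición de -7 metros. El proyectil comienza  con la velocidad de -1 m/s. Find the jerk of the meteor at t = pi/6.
To find the answer, we compute 1 antiderivative of s(t) = -729·cos(3·t). Integrating snap and using the initial condition j(0) = 0, we get j(t) = -243·sin(3·t). From the given jerk equation j(t) = -243·sin(3·t), we substitute t = pi/6 to get j = -243.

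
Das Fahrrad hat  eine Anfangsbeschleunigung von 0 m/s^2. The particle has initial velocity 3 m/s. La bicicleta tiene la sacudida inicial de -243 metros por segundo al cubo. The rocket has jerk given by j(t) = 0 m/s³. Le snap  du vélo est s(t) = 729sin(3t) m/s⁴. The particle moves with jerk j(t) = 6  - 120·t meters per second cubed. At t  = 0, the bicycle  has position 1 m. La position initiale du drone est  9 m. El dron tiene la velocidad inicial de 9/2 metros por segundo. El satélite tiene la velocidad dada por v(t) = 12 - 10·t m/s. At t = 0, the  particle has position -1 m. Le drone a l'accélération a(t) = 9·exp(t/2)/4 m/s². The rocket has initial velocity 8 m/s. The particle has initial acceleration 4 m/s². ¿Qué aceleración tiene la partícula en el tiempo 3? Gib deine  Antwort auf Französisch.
Pour résoudre ceci, nous devons prendre 1 primitive de notre équation du jerk j(t) = 6 - 120·t. L'intégrale du jerk est l'accélération. En utilisant a(0) = 4, nous obtenons a(t) = -60·t^2 + 6·t + 4. De l'équation de l'accélération a(t) = -60·t^2 + 6·t + 4, nous substituons t = 3 pour obtenir a = -518.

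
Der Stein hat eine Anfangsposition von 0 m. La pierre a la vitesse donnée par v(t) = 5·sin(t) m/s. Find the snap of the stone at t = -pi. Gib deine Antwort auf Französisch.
En partant de la vitesse v(t) = 5·sin(t), nous prenons 3 dérivées. En dérivant la vitesse, nous obtenons l'accélération: a(t) = 5·cos(t). En prenant d/dt de a(t), nous trouvons j(t) = -5·sin(t). La dérivée du jerk donne le snap: s(t) = -5·cos(t). Nous avons le snap s(t) = -5·cos(t). En substituant t = -pi: s(-pi) = 5.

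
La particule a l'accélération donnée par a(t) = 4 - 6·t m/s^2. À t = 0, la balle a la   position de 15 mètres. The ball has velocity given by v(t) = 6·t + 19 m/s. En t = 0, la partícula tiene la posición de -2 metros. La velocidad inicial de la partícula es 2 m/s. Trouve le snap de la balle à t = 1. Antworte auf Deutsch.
Ausgehend von der Geschwindigkeit v(t) = 6·t + 19, nehmen wir 3 Ableitungen. Durch Ableiten von der Geschwindigkeit erhalten wir die Beschleunigung: a(t) = 6. Durch Ableiten von der Beschleunigung erhalten wir den Ruck: j(t) = 0. Durch Ableiten von dem Ruck erhalten wir den Snap: s(t) = 0. Aus der Gleichung für den Snap s(t) = 0, setzen wir t = 1 ein und erhalten s = 0.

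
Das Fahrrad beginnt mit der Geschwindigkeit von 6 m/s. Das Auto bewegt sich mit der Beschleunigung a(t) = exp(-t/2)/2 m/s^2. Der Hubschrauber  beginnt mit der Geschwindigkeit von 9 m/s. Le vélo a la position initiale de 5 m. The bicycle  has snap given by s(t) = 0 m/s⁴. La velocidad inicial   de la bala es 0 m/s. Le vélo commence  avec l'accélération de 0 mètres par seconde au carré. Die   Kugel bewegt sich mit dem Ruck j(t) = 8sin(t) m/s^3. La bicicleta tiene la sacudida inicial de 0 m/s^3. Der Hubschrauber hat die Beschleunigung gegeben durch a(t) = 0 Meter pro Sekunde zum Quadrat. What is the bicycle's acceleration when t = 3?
Starting from snap s(t) = 0, we take 2 antiderivatives. Finding the antiderivative of s(t) and using j(0) = 0: j(t) = 0. Taking ∫j(t)dt and applying a(0) = 0, we find a(t) = 0. From the given acceleration equation a(t) = 0, we substitute t = 3 to get a = 0.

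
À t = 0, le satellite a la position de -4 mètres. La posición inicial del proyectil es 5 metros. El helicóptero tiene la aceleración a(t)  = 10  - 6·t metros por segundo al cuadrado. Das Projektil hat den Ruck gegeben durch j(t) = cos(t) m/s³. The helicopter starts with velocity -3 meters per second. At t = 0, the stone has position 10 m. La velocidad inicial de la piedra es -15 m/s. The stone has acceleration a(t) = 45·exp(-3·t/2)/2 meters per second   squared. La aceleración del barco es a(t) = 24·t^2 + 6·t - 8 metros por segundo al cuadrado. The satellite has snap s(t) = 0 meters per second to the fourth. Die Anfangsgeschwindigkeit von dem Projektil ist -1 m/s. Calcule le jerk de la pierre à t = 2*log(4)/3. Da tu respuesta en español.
Debemos derivar nuestra ecuación de la aceleración a(t) = 45·exp(-3·t/2)/2 1 vez. La derivada de la aceleración da la sacudida: j(t) = -135·exp(-3·t/2)/4. De la ecuación de la sacudida j(t) = -135·exp(-3·t/2)/4, sustituimos t = 2*log(4)/3 para obtener j = -135/16.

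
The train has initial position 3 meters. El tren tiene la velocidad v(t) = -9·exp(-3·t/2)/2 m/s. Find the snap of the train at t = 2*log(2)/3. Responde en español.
Debemos derivar nuestra ecuación de la velocidad v(t) = -9·exp(-3·t/2)/2 3 veces. Tomando d/dt de v(t), encontramos a(t) = 27·exp(-3·t/2)/4. La derivada de la aceleración da la sacudida: j(t) = -81·exp(-3·t/2)/8. Derivando la sacudida, obtenemos el snap: s(t) = 243·exp(-3·t/2)/16. Tenemos el snap s(t) = 243·exp(-3·t/2)/16. Sustituyendo t = 2*log(2)/3: s(2*log(2)/3) = 243/32.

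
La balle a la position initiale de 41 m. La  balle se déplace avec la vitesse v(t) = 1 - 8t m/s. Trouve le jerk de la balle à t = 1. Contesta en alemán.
Ausgehend von der Geschwindigkeit v(t) = 1 - 8·t, nehmen wir 2 Ableitungen. Durch Ableiten von der Geschwindigkeit erhalten wir die Beschleunigung: a(t) = -8. Die Ableitung von der Beschleunigung ergibt den Ruck: j(t) = 0. Mit j(t) = 0 und Einsetzen von t = 1, finden wir j = 0.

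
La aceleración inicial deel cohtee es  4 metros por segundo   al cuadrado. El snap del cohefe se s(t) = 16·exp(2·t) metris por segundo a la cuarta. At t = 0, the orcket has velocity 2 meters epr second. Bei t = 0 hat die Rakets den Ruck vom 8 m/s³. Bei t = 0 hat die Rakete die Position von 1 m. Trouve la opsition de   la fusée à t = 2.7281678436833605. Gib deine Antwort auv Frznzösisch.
En partant du snap s(t) = 16·exp(2·t), nous prenons 4 primitives. L'intégrale du snap est le jerk. En utilisant j(0) = 8, nous obtenons j(t) = 8·exp(2·t). En prenant ∫j(t)dt et en appliquant a(0) = 4, nous trouvons a(t) = 4·exp(2·t). En intégrant l'accélération et en utilisant la condition initiale v(0) = 2, nous obtenons v(t) = 2·exp(2·t). L'intégrale de la vitesse, avec x(0) = 1, donne la position: x(t) = exp(2·t). Nous avons la position x(t) = exp(2·t). En substituant t = 2.7281678436833605: x(2.7281678436833605) = 234.237530325545.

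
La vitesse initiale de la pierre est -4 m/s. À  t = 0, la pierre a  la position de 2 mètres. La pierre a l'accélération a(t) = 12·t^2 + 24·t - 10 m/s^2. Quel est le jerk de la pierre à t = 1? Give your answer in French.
Pour résoudre ceci, nous devons prendre 1 dérivée de notre équation de l'accélération a(t) = 12·t^2 + 24·t - 10. La dérivée de l'accélération donne le jerk: j(t) = 24·t + 24. De l'équation du jerk j(t) = 24·t + 24, nous substituons t = 1 pour obtenir j = 48.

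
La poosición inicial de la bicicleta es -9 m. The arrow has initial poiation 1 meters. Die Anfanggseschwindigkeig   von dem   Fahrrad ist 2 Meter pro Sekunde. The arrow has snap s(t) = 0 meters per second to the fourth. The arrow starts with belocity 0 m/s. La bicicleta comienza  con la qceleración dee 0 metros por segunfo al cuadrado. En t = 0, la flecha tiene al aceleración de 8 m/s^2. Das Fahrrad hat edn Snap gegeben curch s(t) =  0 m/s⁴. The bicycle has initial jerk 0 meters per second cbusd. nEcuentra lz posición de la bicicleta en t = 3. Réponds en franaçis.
En partant du snap s(t) = 0, nous prenons 4 primitives. La primitive du snap, avec j(0) = 0, donne le jerk: j(t) = 0. En intégrant le jerk et en utilisant la condition initiale a(0) = 0, nous obtenons a(t) = 0. La primitive de l'accélération est la vitesse. En utilisant v(0) = 2, nous obtenons v(t) = 2. La primitive de la vitesse, avec x(0) = -9, donne la position: x(t) = 2·t - 9. En utilisant x(t) = 2·t - 9 et en substituant t = 3, nous trouvons x = -3.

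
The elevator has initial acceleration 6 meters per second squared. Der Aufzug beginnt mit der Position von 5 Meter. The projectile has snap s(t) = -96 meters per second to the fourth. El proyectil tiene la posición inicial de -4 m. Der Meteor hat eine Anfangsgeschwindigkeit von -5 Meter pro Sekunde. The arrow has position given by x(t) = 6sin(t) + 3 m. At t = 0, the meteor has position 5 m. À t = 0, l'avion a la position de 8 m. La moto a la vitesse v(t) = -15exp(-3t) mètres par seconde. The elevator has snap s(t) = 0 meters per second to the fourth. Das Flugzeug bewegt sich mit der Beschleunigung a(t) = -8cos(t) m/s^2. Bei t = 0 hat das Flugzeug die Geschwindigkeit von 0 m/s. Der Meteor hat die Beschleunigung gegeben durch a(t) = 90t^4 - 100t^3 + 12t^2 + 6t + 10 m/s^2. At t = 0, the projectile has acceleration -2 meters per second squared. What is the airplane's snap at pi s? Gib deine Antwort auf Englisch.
To solve this, we need to take 2 derivatives of our acceleration equation a(t) = -8·cos(t). Differentiating acceleration, we get jerk: j(t) = 8·sin(t). Taking d/dt of j(t), we find s(t) = 8·cos(t). From the given snap equation s(t) = 8·cos(t), we substitute t = pi to get s = -8.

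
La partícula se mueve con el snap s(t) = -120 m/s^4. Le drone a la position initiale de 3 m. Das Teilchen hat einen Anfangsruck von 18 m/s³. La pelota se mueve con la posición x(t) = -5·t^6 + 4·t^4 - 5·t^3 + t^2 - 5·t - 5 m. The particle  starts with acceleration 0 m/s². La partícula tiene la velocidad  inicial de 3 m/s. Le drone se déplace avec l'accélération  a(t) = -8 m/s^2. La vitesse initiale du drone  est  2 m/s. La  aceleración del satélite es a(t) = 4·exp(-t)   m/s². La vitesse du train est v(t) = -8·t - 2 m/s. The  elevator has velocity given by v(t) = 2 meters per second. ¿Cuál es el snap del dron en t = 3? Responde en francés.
Nous devons dériver notre équation de l'accélération a(t) = -8 2 fois. La dérivée de l'accélération donne le jerk: j(t) = 0. En dérivant le jerk, nous obtenons le snap: s(t) = 0. En utilisant s(t) = 0 et en substituant t = 3, nous trouvons s = 0.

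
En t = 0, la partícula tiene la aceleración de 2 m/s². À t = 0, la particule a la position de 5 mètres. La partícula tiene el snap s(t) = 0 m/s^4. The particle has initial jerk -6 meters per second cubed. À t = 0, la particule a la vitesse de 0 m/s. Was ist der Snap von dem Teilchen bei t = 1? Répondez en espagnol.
De la ecuación del snap s(t) = 0, sustituimos t = 1 para obtener s = 0.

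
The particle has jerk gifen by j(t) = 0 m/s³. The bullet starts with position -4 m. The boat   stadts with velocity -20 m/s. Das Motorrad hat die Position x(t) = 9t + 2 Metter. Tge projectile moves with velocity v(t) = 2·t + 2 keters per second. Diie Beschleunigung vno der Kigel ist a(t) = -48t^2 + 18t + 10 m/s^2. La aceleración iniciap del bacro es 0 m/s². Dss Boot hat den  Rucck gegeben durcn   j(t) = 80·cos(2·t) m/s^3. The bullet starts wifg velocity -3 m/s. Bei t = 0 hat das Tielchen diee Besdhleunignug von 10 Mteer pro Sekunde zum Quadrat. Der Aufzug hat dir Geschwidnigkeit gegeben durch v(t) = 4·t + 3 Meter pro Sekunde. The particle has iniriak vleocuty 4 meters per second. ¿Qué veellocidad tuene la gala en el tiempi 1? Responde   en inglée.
To solve this, we need to take 1 integral of our acceleration equation a(t) = -48·t^2 + 18·t + 10. The antiderivative of acceleration is velocity. Using v(0) = -3, we get v(t) = -16·t^3 + 9·t^2 + 10·t - 3. Using v(t) = -16·t^3 + 9·t^2 + 10·t - 3 and substituting t = 1, we find v = 0.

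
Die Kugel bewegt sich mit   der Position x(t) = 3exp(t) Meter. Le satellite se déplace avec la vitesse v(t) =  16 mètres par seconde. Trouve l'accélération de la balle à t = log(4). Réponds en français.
En partant de la position x(t) = 3·exp(t), nous prenons 2 dérivées. En prenant d/dt de x(t), nous trouvons v(t) = 3·exp(t). La dérivée de la vitesse donne l'accélération: a(t) = 3·exp(t). Nous avons l'accélération a(t) = 3·exp(t). En substituant t = log(4): a(log(4)) = 12.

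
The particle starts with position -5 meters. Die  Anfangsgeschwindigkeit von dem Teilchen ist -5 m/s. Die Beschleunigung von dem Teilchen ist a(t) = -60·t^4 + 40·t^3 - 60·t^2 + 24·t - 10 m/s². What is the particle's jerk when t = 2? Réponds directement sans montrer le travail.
The jerk at t = 2 is j = -1656.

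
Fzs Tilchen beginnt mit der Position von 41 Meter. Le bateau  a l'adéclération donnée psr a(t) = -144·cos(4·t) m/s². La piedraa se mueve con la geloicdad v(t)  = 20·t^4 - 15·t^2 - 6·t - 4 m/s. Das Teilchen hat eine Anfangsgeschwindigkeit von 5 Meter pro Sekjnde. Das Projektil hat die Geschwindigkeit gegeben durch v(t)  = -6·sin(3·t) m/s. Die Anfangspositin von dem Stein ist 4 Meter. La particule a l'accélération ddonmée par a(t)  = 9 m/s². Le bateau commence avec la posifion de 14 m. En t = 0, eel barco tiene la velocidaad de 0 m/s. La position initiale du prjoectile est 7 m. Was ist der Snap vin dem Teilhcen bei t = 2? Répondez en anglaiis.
To solve this, we need to take 2 derivatives of our acceleration equation a(t) = 9. Differentiating acceleration, we get jerk: j(t) = 0. Differentiating jerk, we get snap: s(t) = 0. We have snap s(t) = 0. Substituting t = 2: s(2) = 0.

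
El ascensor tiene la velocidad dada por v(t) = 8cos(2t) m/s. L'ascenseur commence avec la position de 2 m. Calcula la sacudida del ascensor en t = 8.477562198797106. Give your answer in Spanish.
Partiendo de la velocidad v(t) = 8·cos(2·t), tomamos 2 derivadas. Derivando la velocidad, obtenemos la aceleración: a(t) = -16·sin(2·t). La derivada de la aceleración da la sacudida: j(t) = -32·cos(2·t). Usando j(t) = -32·cos(2·t) y sustituyendo t = 8.477562198797106, encontramos j = 10.1764842387164.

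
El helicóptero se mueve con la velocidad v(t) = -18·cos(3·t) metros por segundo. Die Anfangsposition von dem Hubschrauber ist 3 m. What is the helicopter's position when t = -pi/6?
We must find the antiderivative of our velocity equation v(t) = -18·cos(3·t) 1 time. The antiderivative of velocity, with x(0) = 3, gives position: x(t) = 3 - 6·sin(3·t). From the given position equation x(t) = 3 - 6·sin(3·t), we substitute t = -pi/6 to get x = 9.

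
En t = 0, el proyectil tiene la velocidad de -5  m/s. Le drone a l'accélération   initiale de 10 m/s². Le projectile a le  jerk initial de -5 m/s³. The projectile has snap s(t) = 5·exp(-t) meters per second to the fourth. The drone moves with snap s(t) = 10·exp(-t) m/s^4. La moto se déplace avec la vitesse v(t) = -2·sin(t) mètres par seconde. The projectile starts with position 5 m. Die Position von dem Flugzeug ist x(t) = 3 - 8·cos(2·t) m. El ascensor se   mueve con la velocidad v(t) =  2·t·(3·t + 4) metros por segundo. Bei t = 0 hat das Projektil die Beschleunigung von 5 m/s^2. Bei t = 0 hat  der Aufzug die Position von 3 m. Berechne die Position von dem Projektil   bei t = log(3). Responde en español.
Partiendo del snap s(t) = 5·exp(-t), tomamos 4 antiderivadas. La antiderivada del snap es la sacudida. Usando j(0) = -5, obtenemos j(t) = -5·exp(-t). La integral de la sacudida es la aceleración. Usando a(0) = 5, obtenemos a(t) = 5·exp(-t). Tomando ∫a(t)dt y aplicando v(0) = -5, encontramos v(t) = -5·exp(-t). La antiderivada de la velocidad es la posición. Usando x(0) = 5, obtenemos x(t) = 5·exp(-t). Tenemos la posición x(t) = 5·exp(-t). Sustituyendo t = log(3): x(log(3)) = 5/3.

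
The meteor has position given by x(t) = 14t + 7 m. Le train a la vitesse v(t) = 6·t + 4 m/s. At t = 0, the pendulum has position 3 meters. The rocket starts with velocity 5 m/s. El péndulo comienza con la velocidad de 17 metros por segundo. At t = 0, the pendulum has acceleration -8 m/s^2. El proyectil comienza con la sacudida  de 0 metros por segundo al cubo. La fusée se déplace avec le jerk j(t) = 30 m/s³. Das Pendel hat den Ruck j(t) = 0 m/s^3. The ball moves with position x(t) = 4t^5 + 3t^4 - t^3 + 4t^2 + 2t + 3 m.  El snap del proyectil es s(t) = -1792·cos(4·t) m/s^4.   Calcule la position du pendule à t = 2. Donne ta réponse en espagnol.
Para resolver esto, necesitamos tomar 3 antiderivadas de nuestra ecuación de la sacudida j(t) = 0. Integrando la sacudida y usando la condición inicial a(0) = -8, obtenemos a(t) = -8. La antiderivada de la aceleración es la velocidad. Usando v(0) = 17, obtenemos v(t) = 17 - 8·t. Integrando la velocidad y usando la condición inicial x(0) = 3, obtenemos x(t) = -4·t^2 + 17·t + 3. Tenemos la posición x(t) = -4·t^2 + 17·t + 3. Sustituyendo t = 2: x(2) = 21.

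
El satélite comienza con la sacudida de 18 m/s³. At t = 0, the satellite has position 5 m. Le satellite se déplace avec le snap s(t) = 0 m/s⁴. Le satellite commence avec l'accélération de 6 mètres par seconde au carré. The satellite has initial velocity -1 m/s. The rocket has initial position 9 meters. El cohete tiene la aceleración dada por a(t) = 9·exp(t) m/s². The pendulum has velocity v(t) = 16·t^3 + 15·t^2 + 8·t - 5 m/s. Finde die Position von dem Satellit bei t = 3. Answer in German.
Ausgehend von dem Snap s(t) = 0, nehmen wir 4 Stammfunktionen. Das Integral von dem Snap, mit j(0) = 18, ergibt den Ruck: j(t) = 18. Die Stammfunktion von dem Ruck ist die Beschleunigung. Mit a(0) = 6 erhalten wir a(t) = 18·t + 6. Die Stammfunktion von der Beschleunigung ist die Geschwindigkeit. Mit v(0) = -1 erhalten wir v(t) = 9·t^2 + 6·t - 1. Mit ∫v(t)dt und Anwendung von x(0) = 5, finden wir x(t) = 3·t^3 + 3·t^2 - t + 5. Wir haben die Position x(t) = 3·t^3 + 3·t^2 - t + 5. Durch Einsetzen von t = 3: x(3) = 110.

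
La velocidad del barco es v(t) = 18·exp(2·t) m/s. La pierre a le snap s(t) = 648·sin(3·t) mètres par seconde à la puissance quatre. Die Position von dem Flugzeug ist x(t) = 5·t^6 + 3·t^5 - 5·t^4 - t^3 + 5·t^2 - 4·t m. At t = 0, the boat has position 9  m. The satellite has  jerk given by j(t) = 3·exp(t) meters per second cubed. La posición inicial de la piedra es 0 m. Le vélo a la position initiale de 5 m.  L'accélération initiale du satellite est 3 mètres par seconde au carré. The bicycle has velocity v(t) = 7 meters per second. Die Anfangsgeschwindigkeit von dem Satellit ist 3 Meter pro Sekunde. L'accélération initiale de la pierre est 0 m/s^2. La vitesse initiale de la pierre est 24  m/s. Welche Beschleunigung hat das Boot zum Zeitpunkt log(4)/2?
Um dies zu lösen, müssen wir 1 Ableitung unserer Gleichung für die Geschwindigkeit v(t) = 18·exp(2·t) nehmen. Mit d/dt von v(t) finden wir a(t) = 36·exp(2·t). Aus der Gleichung für die Beschleunigung a(t) = 36·exp(2·t), setzen wir t = log(4)/2 ein und erhalten a = 144.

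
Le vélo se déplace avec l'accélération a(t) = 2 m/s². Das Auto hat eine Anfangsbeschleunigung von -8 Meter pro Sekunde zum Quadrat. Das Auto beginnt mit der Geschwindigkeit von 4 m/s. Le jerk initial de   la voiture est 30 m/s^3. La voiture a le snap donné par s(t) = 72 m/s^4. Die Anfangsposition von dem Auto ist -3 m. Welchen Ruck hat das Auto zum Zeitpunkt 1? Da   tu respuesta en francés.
En partant du snap s(t) = 72, nous prenons 1 primitive. En intégrant le snap et en utilisant la condition initiale j(0) = 30, nous obtenons j(t) = 72·t + 30. Nous avons le jerk j(t) = 72·t + 30. En substituant t = 1: j(1) = 102.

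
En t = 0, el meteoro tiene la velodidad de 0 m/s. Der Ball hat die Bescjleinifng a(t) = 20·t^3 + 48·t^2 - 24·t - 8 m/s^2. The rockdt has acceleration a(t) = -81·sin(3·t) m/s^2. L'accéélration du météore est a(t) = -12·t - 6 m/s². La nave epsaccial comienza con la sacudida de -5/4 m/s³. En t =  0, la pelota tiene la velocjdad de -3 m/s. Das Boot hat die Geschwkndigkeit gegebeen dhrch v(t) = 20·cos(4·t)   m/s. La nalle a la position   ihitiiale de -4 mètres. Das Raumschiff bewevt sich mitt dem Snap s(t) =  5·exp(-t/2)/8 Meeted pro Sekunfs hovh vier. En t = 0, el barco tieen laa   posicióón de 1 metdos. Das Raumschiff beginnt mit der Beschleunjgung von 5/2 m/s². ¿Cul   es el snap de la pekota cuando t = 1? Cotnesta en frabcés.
En partant de l'accélération a(t) = 20·t^3 + 48·t^2 - 24·t - 8, nous prenons 2 dérivées. En dérivant l'accélération, nous obtenons le jerk: j(t) = 60·t^2 + 96·t - 24. La dérivée du jerk donne le snap: s(t) = 120·t + 96. De l'équation du snap s(t) = 120·t + 96, nous substituons t = 1 pour obtenir s = 216.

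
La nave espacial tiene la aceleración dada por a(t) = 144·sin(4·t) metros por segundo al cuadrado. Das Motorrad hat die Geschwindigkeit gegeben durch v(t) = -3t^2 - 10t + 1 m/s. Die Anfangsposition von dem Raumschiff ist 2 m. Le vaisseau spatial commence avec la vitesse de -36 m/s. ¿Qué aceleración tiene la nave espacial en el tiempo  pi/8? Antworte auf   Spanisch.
De la ecuación de la aceleración a(t) = 144·sin(4·t), sustituimos t = pi/8 para obtener a = 144.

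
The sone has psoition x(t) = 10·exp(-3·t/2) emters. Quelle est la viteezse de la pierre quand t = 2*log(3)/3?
En partant de la position x(t) = 10·exp(-3·t/2), nous prenons 1 dérivée. La dérivée de la position donne la vitesse: v(t) = -15·exp(-3·t/2). Nous avons la vitesse v(t) = -15·exp(-3·t/2). En substituant t = 2*log(3)/3: v(2*log(3)/3) = -5.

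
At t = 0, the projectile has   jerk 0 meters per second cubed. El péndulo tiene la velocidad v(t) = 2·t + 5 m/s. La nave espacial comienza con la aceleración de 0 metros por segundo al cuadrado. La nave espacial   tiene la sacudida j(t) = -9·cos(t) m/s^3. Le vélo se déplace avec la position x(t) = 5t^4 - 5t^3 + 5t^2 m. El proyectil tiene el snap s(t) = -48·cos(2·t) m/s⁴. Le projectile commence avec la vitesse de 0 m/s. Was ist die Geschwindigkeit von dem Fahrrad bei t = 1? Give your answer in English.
We must differentiate our position equation x(t) = 5·t^4 - 5·t^3 + 5·t^2 1 time. Differentiating position, we get velocity: v(t) = 20·t^3 - 15·t^2 + 10·t. Using v(t) = 20·t^3 - 15·t^2 + 10·t and substituting t = 1, we find v = 15.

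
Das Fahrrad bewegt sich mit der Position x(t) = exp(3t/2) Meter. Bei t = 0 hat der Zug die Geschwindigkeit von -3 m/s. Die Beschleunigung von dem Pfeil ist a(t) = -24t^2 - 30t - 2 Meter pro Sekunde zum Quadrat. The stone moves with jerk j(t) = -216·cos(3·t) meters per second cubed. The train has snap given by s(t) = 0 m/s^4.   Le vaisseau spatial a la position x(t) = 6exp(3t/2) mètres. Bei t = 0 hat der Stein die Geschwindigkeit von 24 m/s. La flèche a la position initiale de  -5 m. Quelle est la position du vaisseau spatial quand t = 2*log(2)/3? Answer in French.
De l'équation de la position x(t) = 6·exp(3·t/2), nous substituons t = 2*log(2)/3 pour obtenir x = 12.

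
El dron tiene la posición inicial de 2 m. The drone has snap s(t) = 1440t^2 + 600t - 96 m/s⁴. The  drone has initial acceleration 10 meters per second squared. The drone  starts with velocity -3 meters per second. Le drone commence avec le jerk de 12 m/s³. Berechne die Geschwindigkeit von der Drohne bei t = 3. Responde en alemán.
Wir müssen die Stammfunktion unserer Gleichung für den Snap s(t) = 1440·t^2 + 600·t - 96 3-mal finden. Das Integral von dem Snap ist der Ruck. Mit j(0) = 12 erhalten wir j(t) = 480·t^3 + 300·t^2 - 96·t + 12. Mit ∫j(t)dt und Anwendung von a(0) = 10, finden wir a(t) = 120·t^4 + 100·t^3 - 48·t^2 + 12·t + 10. Mit ∫a(t)dt und Anwendung von v(0) = -3, finden wir v(t) = 24·t^5 + 25·t^4 - 16·t^3 + 6·t^2 + 10·t - 3. Aus der Gleichung für die Geschwindigkeit v(t) = 24·t^5 + 25·t^4 - 16·t^3 + 6·t^2 + 10·t - 3, setzen wir t = 3 ein und erhalten v = 7506.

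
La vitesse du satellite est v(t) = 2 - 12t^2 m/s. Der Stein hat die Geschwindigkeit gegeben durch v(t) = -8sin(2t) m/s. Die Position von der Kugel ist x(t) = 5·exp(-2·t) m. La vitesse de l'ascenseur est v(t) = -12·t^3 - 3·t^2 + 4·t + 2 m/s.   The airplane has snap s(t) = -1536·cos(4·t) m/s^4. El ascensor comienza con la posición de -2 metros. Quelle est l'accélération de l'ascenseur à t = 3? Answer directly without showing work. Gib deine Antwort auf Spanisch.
La respuesta es -338.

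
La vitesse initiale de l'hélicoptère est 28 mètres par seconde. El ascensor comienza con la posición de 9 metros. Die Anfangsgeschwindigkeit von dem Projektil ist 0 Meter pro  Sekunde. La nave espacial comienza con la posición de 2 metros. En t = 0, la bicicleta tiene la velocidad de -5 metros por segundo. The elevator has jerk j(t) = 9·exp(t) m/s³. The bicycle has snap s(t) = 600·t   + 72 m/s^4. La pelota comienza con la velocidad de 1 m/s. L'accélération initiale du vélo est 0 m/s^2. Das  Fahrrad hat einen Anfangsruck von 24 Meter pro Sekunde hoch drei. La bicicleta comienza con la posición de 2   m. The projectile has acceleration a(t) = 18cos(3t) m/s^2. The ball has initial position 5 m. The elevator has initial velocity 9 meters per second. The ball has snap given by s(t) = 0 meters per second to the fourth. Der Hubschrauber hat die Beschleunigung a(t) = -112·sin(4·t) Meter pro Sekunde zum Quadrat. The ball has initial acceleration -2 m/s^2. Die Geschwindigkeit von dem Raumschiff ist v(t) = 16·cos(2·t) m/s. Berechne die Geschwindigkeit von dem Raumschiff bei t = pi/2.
Mit v(t) = 16·cos(2·t) und Einsetzen von t = pi/2, finden wir v = -16.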